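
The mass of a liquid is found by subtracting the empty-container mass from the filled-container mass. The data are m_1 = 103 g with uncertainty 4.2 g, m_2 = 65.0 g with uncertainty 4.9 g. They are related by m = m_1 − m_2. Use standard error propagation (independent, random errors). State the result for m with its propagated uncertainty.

38.0 ± 6.45 g

Absolute uncertainties add in quadrature for a linear combination:
  (δm_1)² = 17.6;  (δm_2)² = 24.0
δm = √(41.7) = 6.45 g
m = 38.0 g.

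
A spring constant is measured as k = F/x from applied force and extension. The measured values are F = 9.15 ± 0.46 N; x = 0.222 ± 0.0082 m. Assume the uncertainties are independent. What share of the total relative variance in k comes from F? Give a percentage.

(δk/k)² = (1·δF/F)² + (-1·δx/x)²
  F term: (1×0.0503)² = 0.00253
  x term: (-1×0.0369)² = 0.00136
Total = 0.00389. Share from F = 0.00253/0.00389 = 0.649.

64.9%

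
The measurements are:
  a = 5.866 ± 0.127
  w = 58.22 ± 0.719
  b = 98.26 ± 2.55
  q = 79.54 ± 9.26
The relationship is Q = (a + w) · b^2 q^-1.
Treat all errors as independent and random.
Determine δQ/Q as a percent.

12.8%

Let u = a + w = 64.09. δu = √(δa² + δw²) = √(0.0161 + 0.517) = 0.730, so δu/u = 0.0114.
Q is then a monomial in u, b, q:
δQ/Q = √((δu/u)² + (2·δb/b)² + (-1·δq/q)²) = √(0.000130 + 0.00269 + 0.0136) = 0.128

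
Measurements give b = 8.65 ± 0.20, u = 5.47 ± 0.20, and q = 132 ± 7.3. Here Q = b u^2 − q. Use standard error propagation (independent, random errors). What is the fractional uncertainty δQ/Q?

Let p = b·u^2 = 259. δp/p = √((1·δb/b)² + (2·δu/u)²) = √(0.000535 + 0.00535) = 0.0767, so δp = 19.8.
Q = p − q: δQ = √(δp² + δq²) = √(394 + 53.3) = 21.1
Q = 127, so δQ/Q = 21.1/127 = 0.167.

0.167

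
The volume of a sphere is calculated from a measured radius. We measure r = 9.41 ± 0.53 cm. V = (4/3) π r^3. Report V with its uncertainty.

V ∝ r^3, so δV/V = |3| · δr/r = 3 × 0.0563 = 0.169.
V = 3490 cm^3, so δV = 0.169 × 3490 = 590 cm^3.

3490 ± 590 cm^3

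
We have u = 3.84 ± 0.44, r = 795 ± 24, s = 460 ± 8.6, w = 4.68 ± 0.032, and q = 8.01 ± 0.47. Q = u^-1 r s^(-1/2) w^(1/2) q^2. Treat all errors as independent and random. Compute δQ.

Since Q is a product/quotient, work with relative uncertainties:
  (-1·δu/u)² = (-1×0.115)² = 0.0131;  (1·δr/r)² = (1×0.0302)² = 0.000911;  (−½·δs/s)² = (-0.5×0.0187)² = 8.74e-05;  (½·δw/w)² = (0.5×0.00684)² = 1.17e-05;  (2·δq/q)² = (2×0.0587)² = 0.0138
δQ/Q = √(0.0279) = 0.167
Q = 1340, so δQ = 0.167 × 1340 = 224.

224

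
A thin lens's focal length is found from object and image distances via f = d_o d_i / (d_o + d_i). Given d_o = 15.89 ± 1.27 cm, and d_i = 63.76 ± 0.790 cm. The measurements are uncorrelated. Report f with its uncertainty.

12.72 ± 0.814 cm

∂f/∂d_o = (d_i/(d_o+d_i))² = 0.641;  ∂f/∂d_i = (d_o/(d_o+d_i))² = 0.0398
δf = √((∂f/∂d_o · δd_o)² + (∂f/∂d_i · δd_i)²) = √(0.662 + 0.000989) = 0.814 cm
f = 12.72 cm.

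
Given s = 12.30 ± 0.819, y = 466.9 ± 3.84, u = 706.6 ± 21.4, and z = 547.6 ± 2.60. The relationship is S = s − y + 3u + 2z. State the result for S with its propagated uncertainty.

2760 ± 64.5

S is a linear combination, so absolute uncertainties add in quadrature:
  (δs)² = 0.671;  (δy)² = 14.7;  (3·δu)² = 4120;  (2·δz)² = 27.0
δS = √(4160) = 64.5
S = 2760.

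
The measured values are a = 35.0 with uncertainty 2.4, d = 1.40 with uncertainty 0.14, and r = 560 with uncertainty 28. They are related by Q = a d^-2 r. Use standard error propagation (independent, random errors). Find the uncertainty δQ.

Each factor contributes (exponent × relative error)² to (δQ/Q)²:
  (1·δa/a)² = (1×0.0686)² = 0.00470;  (-2·δd/d)² = (-2×0.100)² = 0.0400;  (1·δr/r)² = (1×0.0500)² = 0.00250
δQ/Q = √(0.0472) = 0.217
Q = 10000, so δQ = 0.217 × 10000 = 2170.

2170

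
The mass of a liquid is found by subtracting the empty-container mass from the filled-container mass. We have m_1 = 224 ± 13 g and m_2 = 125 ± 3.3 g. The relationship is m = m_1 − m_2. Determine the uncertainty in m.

Sums and differences: (δm)² = Σ (cᵢ δxᵢ)².
  (δm_1)² = 169;  (δm_2)² = 10.9
δm = √(180) = 13.4 g

13.4 g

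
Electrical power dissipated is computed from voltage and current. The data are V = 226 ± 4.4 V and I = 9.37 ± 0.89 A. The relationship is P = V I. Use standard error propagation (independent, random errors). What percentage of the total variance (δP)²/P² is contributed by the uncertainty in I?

(δP/P)² = (1·δV/V)² + (1·δI/I)²
  V term: (1×0.0195)² = 0.000379
  I term: (1×0.0950)² = 0.00902
Total = 0.00940. Share from I = 0.00902/0.00940 = 0.960.

96.0%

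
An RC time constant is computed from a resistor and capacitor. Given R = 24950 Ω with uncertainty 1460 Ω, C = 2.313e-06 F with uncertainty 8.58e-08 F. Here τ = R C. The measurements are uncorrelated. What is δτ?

Each factor contributes (exponent × relative error)² to (δτ/τ)²:
  (1·δR/R)² = (1×0.0585)² = 0.00342;  (1·δC/C)² = (1×0.0371)² = 0.00138
δτ/τ = √(0.00480) = 0.0693
τ = 0.05771 s, so δτ = 0.0693 × 0.05771 = 0.00400 s.

0.00400 s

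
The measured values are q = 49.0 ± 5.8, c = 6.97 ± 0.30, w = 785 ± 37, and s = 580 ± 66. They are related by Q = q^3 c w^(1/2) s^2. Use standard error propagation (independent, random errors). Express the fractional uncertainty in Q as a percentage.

42.5%

Relative error in a monomial: (δQ/Q)² = Σ (nᵢ · δxᵢ/xᵢ)².
  (3·δq/q)² = (3×0.118)² = 0.126;  (1·δc/c)² = (1×0.0430)² = 0.00185;  (½·δw/w)² = (0.5×0.0471)² = 0.000555;  (2·δs/s)² = (2×0.114)² = 0.0518
δQ/Q = √(0.180) = 0.425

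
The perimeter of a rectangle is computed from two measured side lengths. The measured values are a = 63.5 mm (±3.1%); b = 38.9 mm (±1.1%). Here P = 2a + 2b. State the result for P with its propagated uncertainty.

Each term contributes (cᵢ δxᵢ)² to (δP)²:
  (2·δa)² = 15.5;  (2·δb)² = 0.732
δP = √(16.2) = 4.03 mm
P = 205 mm.

205 ± 4.03 mm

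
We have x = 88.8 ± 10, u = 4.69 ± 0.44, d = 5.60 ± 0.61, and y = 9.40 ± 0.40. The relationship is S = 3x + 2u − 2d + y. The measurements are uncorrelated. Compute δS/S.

0.110

Sums and differences: (δS)² = Σ (cᵢ δxᵢ)².
  (3·δx)² = 900;  (2·δu)² = 0.774;  (2·δd)² = 1.49;  (δy)² = 0.160
δS = √(902) = 30.0
S = 274, so δS/S = 30.0/274 = 0.110.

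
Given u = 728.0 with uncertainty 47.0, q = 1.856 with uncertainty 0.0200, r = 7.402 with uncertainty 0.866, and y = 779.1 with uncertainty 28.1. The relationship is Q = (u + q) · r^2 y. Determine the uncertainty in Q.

Let w = u + q = 729.9. δw = √(δu² + δq²) = √(2210 + 0.000400) = 47.0, so δw/w = 0.0644.
Q is then a monomial in w, r, y:
δQ/Q = √((δw/w)² + (2·δr/r)² + (1·δy/y)²) = √(0.00415 + 0.0548 + 0.00130) = 0.245
Q = 3.116e+07, so δQ = 0.245 × 3.116e+07 = 7.64e+06.

7.64e+06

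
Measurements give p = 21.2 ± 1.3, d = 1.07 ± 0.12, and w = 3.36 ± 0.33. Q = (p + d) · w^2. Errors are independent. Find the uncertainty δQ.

Let u = p + d = 22.3. δu = √(δp² + δd²) = √(1.69 + 0.0144) = 1.31, so δu/u = 0.0586.
Q is then a monomial in u, w:
δQ/Q = √((δu/u)² + (2·δw/w)²) = √(0.00344 + 0.0386) = 0.205
Q = 251, so δQ = 0.205 × 251 = 51.5.

51.5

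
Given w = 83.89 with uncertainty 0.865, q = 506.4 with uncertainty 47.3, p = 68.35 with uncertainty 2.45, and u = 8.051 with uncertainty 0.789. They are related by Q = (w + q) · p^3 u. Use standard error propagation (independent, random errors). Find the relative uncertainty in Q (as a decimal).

Let h = w + q = 590.3. δh = √(δw² + δq²) = √(0.748 + 2240) = 47.3, so δh/h = 0.0801.
Q is then a monomial in h, p, u:
δQ/Q = √((δh/h)² + (3·δp/p)² + (1·δu/u)²) = √(0.00642 + 0.0116 + 0.00960) = 0.166

0.166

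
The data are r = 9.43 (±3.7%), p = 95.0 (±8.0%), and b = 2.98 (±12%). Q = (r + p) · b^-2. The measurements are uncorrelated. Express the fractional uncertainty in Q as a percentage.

Let u = r + p = 104. δu = √(δr² + δp²) = √(0.122 + 57.8) = 7.61, so δu/u = 0.0729.
Q is then a monomial in u, b:
δQ/Q = √((δu/u)² + (-2·δb/b)²) = √(0.00531 + 0.0576) = 0.251

25.1%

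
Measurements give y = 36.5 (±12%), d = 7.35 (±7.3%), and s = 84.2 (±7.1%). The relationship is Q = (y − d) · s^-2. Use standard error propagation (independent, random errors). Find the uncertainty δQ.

0.000853

Let u = y − d = 29.1. δu = √(δy² + δd²) = √(19.2 + 0.288) = 4.41, so δu/u = 0.151.
Q is then a monomial in u, s:
δQ/Q = √((δu/u)² + (-2·δs/s)²) = √(0.0229 + 0.0202) = 0.208
Q = 0.00411, so δQ = 0.208 × 0.00411 = 0.000853.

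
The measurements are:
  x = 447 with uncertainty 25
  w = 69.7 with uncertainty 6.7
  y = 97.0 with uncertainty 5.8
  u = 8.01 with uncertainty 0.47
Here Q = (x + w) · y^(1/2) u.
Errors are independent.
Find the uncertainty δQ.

3370

Let h = x + w = 517. δh = √(δx² + δw²) = √(625 + 44.9) = 25.9, so δh/h = 0.0501.
Q is then a monomial in h, y, u:
δQ/Q = √((δh/h)² + (½·δy/y)² + (1·δu/u)²) = √(0.00251 + 0.000894 + 0.00344) = 0.0827
Q = 40800, so δQ = 0.0827 × 40800 = 3370.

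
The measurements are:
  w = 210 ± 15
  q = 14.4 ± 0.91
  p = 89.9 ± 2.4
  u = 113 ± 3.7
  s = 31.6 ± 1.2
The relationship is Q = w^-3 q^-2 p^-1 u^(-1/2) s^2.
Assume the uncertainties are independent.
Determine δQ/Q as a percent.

Each factor contributes (exponent × relative error)² to (δQ/Q)²:
  (-3·δw/w)² = (-3×0.0714)² = 0.0459;  (-2·δq/q)² = (-2×0.0632)² = 0.0160;  (-1·δp/p)² = (-1×0.0267)² = 0.000713;  (−½·δu/u)² = (-0.5×0.0327)² = 0.000268;  (2·δs/s)² = (2×0.0380)² = 0.00577
δQ/Q = √(0.0686) = 0.262

26.2%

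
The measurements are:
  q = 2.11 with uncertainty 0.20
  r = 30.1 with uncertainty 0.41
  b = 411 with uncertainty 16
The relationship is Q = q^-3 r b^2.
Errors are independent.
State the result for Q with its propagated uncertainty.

(5.41 ± 1.60) × 10^5

Since Q is a product/quotient, work with relative uncertainties:
  (-3·δq/q)² = (-3×0.0948)² = 0.0809;  (1·δr/r)² = (1×0.0136)² = 0.000186;  (2·δb/b)² = (2×0.0389)² = 0.00606
δQ/Q = √(0.0871) = 0.295
Q = 5.41e+05, so δQ = 0.295 × 5.41e+05 = 1.6e+05.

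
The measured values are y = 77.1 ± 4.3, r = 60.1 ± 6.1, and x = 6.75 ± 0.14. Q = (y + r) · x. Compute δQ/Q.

Let u = y + r = 137. δu = √(δy² + δr²) = √(18.5 + 37.2) = 7.46, so δu/u = 0.0544.
Q is then a monomial in u, x:
δQ/Q = √((δu/u)² + (1·δx/x)²) = √(0.00296 + 0.000430) = 0.0582

0.0582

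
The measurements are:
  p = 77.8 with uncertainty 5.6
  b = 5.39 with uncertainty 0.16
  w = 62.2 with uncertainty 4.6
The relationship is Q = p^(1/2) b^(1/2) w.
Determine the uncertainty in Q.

106

Since Q is a product/quotient, work with relative uncertainties:
  (½·δp/p)² = (0.5×0.0720)² = 0.00130;  (½·δb/b)² = (0.5×0.0297)² = 0.000220;  (1·δw/w)² = (1×0.0740)² = 0.00547
δQ/Q = √(0.00698) = 0.0836
Q = 1270, so δQ = 0.0836 × 1270 = 106.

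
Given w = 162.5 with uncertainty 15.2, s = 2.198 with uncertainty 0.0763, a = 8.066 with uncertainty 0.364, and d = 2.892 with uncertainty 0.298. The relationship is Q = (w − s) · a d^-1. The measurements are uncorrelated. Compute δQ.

Let u = w − s = 160.3. δu = √(δw² + δs²) = √(231 + 0.00582) = 15.2, so δu/u = 0.0948.
Q is then a monomial in u, a, d:
δQ/Q = √((δu/u)² + (1·δa/a)² + (-1·δd/d)²) = √(0.00899 + 0.00204 + 0.0106) = 0.147
Q = 447.1, so δQ = 0.147 × 447.1 = 65.8.

65.8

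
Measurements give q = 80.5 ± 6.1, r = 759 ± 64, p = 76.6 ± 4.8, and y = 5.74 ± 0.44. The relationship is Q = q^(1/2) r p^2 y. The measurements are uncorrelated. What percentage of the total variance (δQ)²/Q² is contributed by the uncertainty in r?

(δQ/Q)² = (½·δq/q)² + (1·δr/r)² + (2·δp/p)² + (1·δy/y)²
  q term: (0.5×0.0758)² = 0.00144
  r term: (1×0.0843)² = 0.00711
  p term: (2×0.0627)² = 0.0157
  y term: (1×0.0767)² = 0.00588
Total = 0.0301. Share from r = 0.00711/0.0301 = 0.236.

23.6%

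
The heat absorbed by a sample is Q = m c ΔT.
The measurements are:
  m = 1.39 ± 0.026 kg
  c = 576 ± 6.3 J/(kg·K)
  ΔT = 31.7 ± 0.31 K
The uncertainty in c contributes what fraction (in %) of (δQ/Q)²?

(δQ/Q)² = (1·δm/m)² + (1·δc/c)² + (1·δΔT/ΔT)²
  m term: (1×0.0187)² = 0.000350
  c term: (1×0.0109)² = 0.000120
  ΔT term: (1×0.00978)² = 9.56e-05
Total = 0.000565. Share from c = 0.000120/0.000565 = 0.212.

21.2%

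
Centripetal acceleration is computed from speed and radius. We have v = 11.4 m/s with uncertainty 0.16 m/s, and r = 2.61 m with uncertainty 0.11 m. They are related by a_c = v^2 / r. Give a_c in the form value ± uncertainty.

Since a_c is a product/quotient, work with relative uncertainties:
  (2·δv/v)² = (2×0.0140)² = 0.000788;  (-1·δr/r)² = (-1×0.0421)² = 0.00178
δa_c/a_c = √(0.00256) = 0.0506
a_c = 49.8 m/s^2, so δa_c = 0.0506 × 49.8 = 2.52 m/s^2.

49.8 ± 2.52 m/s^2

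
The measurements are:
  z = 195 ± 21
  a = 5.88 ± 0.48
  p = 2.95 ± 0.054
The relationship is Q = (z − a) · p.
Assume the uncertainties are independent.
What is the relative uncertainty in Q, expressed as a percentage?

11.3%

Let u = z − a = 189. δu = √(δz² + δa²) = √(441 + 0.230) = 21.0, so δu/u = 0.111.
Q is then a monomial in u, p:
δQ/Q = √((δu/u)² + (1·δp/p)²) = √(0.0123 + 0.000335) = 0.113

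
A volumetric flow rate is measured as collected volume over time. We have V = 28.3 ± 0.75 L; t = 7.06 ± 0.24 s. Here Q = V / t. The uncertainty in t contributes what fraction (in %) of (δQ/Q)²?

62.2%

(δQ/Q)² = (1·δV/V)² + (-1·δt/t)²
  V term: (1×0.0265)² = 0.000702
  t term: (-1×0.0340)² = 0.00116
Total = 0.00186. Share from t = 0.00116/0.00186 = 0.622.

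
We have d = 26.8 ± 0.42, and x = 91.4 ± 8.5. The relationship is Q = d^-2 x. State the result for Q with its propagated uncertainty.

Products/powers → add relative errors in quadrature, weighted by exponent:
  (-2·δd/d)² = (-2×0.0157)² = 0.000982;  (1·δx/x)² = (1×0.0930)² = 0.00865
δQ/Q = √(0.00963) = 0.0981
Q = 0.127, so δQ = 0.0981 × 0.127 = 0.0125.

0.127 ± 0.0125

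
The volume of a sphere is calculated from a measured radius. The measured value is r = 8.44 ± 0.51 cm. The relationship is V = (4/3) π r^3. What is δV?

457 cm^3

V is a product of powers, so relative uncertainties combine in quadrature:
  (3·δr/r)² = (3×0.0604)² = 0.0329
δV/V = √(0.0329) = 0.181
V = 2520 cm^3, so δV = 0.181 × 2520 = 457 cm^3.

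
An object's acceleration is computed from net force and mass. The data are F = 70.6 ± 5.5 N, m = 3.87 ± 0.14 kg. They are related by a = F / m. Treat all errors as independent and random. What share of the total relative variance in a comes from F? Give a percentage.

(δa/a)² = (1·δF/F)² + (-1·δm/m)²
  F term: (1×0.0779)² = 0.00607
  m term: (-1×0.0362)² = 0.00131
Total = 0.00738. Share from F = 0.00607/0.00738 = 0.823.

82.3%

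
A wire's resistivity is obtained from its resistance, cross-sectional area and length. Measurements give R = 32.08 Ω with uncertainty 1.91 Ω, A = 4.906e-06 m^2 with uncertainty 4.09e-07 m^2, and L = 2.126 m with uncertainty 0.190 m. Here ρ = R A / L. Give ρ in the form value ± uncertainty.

Since ρ is a product/quotient, work with relative uncertainties:
  (1·δR/R)² = (1×0.0595)² = 0.00354;  (1·δA/A)² = (1×0.0834)² = 0.00695;  (-1·δL/L)² = (-1×0.0894)² = 0.00799
δρ/ρ = √(0.0185) = 0.136
ρ = 7.403e-05 Ω·m, so δρ = 0.136 × 7.403e-05 = 1.01e-05 Ω·m.

(7.403 ± 1.01) × 10^-5 Ω·m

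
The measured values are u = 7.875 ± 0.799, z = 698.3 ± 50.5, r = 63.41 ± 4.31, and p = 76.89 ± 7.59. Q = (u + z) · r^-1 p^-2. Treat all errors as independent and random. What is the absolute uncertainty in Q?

0.000416

Let w = u + z = 706.2. δw = √(δu² + δz²) = √(0.638 + 2550) = 50.5, so δw/w = 0.0715.
Q is then a monomial in w, r, p:
δQ/Q = √((δw/w)² + (-1·δr/r)² + (-2·δp/p)²) = √(0.00512 + 0.00462 + 0.0390) = 0.221
Q = 0.001884, so δQ = 0.221 × 0.001884 = 0.000416.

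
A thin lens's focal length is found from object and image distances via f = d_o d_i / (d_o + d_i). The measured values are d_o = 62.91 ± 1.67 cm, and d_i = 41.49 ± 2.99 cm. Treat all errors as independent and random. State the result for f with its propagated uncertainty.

∂f/∂d_o = (d_i/(d_o+d_i))² = 0.158;  ∂f/∂d_i = (d_o/(d_o+d_i))² = 0.363
δf = √((∂f/∂d_o · δd_o)² + (∂f/∂d_i · δd_i)²) = √(0.0696 + 1.18) = 1.12 cm
f = 25.00 cm.

25.00 ± 1.12 cm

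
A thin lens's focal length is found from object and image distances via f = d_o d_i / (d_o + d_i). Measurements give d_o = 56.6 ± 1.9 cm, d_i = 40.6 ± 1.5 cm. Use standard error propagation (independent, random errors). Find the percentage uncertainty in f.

∂f/∂d_o = (d_i/(d_o+d_i))² = 0.174;  ∂f/∂d_i = (d_o/(d_o+d_i))² = 0.339
δf = √((∂f/∂d_o · δd_o)² + (∂f/∂d_i · δd_i)²) = √(0.110 + 0.259) = 0.607 cm
f = 23.6 cm, so δf/f = 0.607/23.6 = 0.0257.

2.57%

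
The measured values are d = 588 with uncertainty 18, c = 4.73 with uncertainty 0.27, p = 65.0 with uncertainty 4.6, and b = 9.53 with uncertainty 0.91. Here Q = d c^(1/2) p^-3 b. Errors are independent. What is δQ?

Each factor contributes (exponent × relative error)² to (δQ/Q)²:
  (1·δd/d)² = (1×0.0306)² = 0.000937;  (½·δc/c)² = (0.5×0.0571)² = 0.000815;  (-3·δp/p)² = (-3×0.0708)² = 0.0451;  (1·δb/b)² = (1×0.0955)² = 0.00912
δQ/Q = √(0.0559) = 0.237
Q = 0.0444, so δQ = 0.237 × 0.0444 = 0.0105.

0.0105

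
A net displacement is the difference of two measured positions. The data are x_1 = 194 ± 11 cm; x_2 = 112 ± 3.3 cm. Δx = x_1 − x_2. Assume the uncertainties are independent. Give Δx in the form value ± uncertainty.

82.0 ± 11.5 cm

Absolute uncertainties add in quadrature for a linear combination:
  (δx_1)² = 121;  (δx_2)² = 10.9
δΔx = √(132) = 11.5 cm
Δx = 82.0 cm.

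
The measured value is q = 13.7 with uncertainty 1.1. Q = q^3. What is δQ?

Q ∝ q^3, so δQ/Q = |3| · δq/q = 3 × 0.0803 = 0.241.
Q = 2570, so δQ = 0.241 × 2570 = 619.

619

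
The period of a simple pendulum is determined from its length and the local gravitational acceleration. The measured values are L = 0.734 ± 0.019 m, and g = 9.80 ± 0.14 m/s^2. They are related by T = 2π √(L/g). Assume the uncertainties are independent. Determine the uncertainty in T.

Since T is a product/quotient, work with relative uncertainties:
  (½·δL/L)² = (0.5×0.0259)² = 0.000168;  (−½·δg/g)² = (-0.5×0.0143)² = 5.1e-05
δT/T = √(0.000219) = 0.0148
T = 1.72 s, so δT = 0.0148 × 1.72 = 0.0254 s.

0.0254 s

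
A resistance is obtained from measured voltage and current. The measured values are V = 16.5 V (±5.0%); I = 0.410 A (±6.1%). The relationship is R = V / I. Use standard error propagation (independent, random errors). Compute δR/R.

0.0789

R is a product of powers, so relative uncertainties combine in quadrature:
  (1·δV/V)² = (1×0.0500)² = 0.00250;  (-1·δI/I)² = (-1×0.0610)² = 0.00372
δR/R = √(0.00622) = 0.0789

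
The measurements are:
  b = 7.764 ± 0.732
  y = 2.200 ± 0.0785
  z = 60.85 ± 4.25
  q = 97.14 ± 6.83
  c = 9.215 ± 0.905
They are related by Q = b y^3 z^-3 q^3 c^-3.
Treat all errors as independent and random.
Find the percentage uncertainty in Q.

For a monomial Q ∝ b, y^3, z^-3, q^3, c^-3, fractional errors add in quadrature:
  (1·δb/b)² = (1×0.0943)² = 0.00889;  (3·δy/y)² = (3×0.0357)² = 0.0115;  (-3·δz/z)² = (-3×0.0698)² = 0.0439;  (3·δq/q)² = (3×0.0703)² = 0.0445;  (-3·δc/c)² = (-3×0.0982)² = 0.0868
δQ/Q = √(0.196) = 0.442

44.2%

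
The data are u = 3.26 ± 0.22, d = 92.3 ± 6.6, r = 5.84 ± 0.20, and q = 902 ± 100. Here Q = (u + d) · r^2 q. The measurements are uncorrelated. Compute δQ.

4.34e+05

Let w = u + d = 95.6. δw = √(δu² + δd²) = √(0.0484 + 43.6) = 6.60, so δw/w = 0.0691.
Q is then a monomial in w, r, q:
δQ/Q = √((δw/w)² + (2·δr/r)² + (1·δq/q)²) = √(0.00478 + 0.00469 + 0.0123) = 0.148
Q = 2.94e+06, so δQ = 0.148 × 2.94e+06 = 4.34e+05.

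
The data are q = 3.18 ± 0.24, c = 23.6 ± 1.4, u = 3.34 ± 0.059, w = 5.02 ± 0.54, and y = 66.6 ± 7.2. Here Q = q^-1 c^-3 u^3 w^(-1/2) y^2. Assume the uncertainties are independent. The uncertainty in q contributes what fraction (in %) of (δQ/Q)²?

(δQ/Q)² = (-1·δq/q)² + (-3·δc/c)² + (3·δu/u)² + (−½·δw/w)² + (2·δy/y)²
  q term: (-1×0.0755)² = 0.00570
  c term: (-3×0.0593)² = 0.0317
  u term: (3×0.0177)² = 0.00281
  w term: (-0.5×0.108)² = 0.00289
  y term: (2×0.108)² = 0.0467
Total = 0.0898. Share from q = 0.00570/0.0898 = 0.0634.

6.34%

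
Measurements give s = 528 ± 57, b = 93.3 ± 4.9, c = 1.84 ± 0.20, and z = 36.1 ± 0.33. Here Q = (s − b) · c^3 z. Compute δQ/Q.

Let u = s − b = 435. δu = √(δs² + δb²) = √(3250 + 24.0) = 57.2, so δu/u = 0.132.
Q is then a monomial in u, c, z:
δQ/Q = √((δu/u)² + (3·δc/c)² + (1·δz/z)²) = √(0.0173 + 0.106 + 8.36e-05) = 0.352

0.352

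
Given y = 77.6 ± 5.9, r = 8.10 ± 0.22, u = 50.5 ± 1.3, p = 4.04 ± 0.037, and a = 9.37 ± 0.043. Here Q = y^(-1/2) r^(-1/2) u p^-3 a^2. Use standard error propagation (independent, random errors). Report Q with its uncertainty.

2.68 ± 0.150

Q is a product of powers, so relative uncertainties combine in quadrature:
  (−½·δy/y)² = (-0.5×0.0760)² = 0.00145;  (−½·δr/r)² = (-0.5×0.0272)² = 0.000184;  (1·δu/u)² = (1×0.0257)² = 0.000663;  (-3·δp/p)² = (-3×0.00916)² = 0.000755;  (2·δa/a)² = (2×0.00459)² = 8.42e-05
δQ/Q = √(0.00313) = 0.0560
Q = 2.68, so δQ = 0.0560 × 2.68 = 0.150.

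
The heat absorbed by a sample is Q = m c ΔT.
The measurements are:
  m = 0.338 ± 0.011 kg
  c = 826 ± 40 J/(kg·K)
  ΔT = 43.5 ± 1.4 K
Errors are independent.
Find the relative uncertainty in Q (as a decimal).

0.0666

Each factor contributes (exponent × relative error)² to (δQ/Q)²:
  (1·δm/m)² = (1×0.0325)² = 0.00106;  (1·δc/c)² = (1×0.0484)² = 0.00235;  (1·δΔT/ΔT)² = (1×0.0322)² = 0.00104
δQ/Q = √(0.00444) = 0.0666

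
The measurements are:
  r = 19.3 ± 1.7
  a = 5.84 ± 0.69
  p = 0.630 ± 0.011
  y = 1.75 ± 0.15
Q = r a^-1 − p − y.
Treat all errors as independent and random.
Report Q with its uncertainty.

Let w = r·a^-1 = 3.30. δw/w = √((1·δr/r)² + (-1·δa/a)²) = √(0.00776 + 0.0140) = 0.147, so δw = 0.487.
Q = w − p − y: δQ = √(δw² + δp² + δy²) = √(0.237 + 0.000121 + 0.0225) = 0.510
Q = 0.925.

0.925 ± 0.510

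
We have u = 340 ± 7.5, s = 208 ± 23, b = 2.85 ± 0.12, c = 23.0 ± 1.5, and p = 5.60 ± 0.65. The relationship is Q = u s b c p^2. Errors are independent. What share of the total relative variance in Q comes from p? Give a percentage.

74.2%

(δQ/Q)² = (1·δu/u)² + (1·δs/s)² + (1·δb/b)² + (1·δc/c)² + (2·δp/p)²
  u term: (1×0.0221)² = 0.000487
  s term: (1×0.111)² = 0.0122
  b term: (1×0.0421)² = 0.00177
  c term: (1×0.0652)² = 0.00425
  p term: (2×0.116)² = 0.0539
Total = 0.0726. Share from p = 0.0539/0.0726 = 0.742.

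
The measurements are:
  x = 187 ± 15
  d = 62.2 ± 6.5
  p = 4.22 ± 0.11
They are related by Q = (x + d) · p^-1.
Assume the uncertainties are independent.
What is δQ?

4.17

Let u = x + d = 249. δu = √(δx² + δd²) = √(225 + 42.2) = 16.3, so δu/u = 0.0656.
Q is then a monomial in u, p:
δQ/Q = √((δu/u)² + (-1·δp/p)²) = √(0.00430 + 0.000679) = 0.0706
Q = 59.1, so δQ = 0.0706 × 59.1 = 4.17.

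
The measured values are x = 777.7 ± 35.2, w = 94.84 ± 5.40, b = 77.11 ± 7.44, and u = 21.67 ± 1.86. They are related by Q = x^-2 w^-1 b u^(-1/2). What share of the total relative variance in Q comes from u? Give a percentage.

(δQ/Q)² = (-2·δx/x)² + (-1·δw/w)² + (1·δb/b)² + (−½·δu/u)²
  x term: (-2×0.0453)² = 0.00819
  w term: (-1×0.0569)² = 0.00324
  b term: (1×0.0965)² = 0.00931
  u term: (-0.5×0.0858)² = 0.00184
Total = 0.0226. Share from u = 0.00184/0.0226 = 0.0815.

8.15%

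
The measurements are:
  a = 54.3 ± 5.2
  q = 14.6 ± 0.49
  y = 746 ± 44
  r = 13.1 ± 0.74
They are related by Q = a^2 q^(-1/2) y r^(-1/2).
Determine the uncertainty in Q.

Products/powers → add relative errors in quadrature, weighted by exponent:
  (2·δa/a)² = (2×0.0958)² = 0.0367;  (−½·δq/q)² = (-0.5×0.0336)² = 0.000282;  (1·δy/y)² = (1×0.0590)² = 0.00348;  (−½·δr/r)² = (-0.5×0.0565)² = 0.000798
δQ/Q = √(0.0412) = 0.203
Q = 1.59e+05, so δQ = 0.203 × 1.59e+05 = 32300.

32300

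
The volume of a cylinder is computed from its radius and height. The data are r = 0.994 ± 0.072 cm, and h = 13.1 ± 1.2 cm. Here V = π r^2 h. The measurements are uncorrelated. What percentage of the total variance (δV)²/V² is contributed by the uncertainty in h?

(δV/V)² = (2·δr/r)² + (1·δh/h)²
  r term: (2×0.0724)² = 0.0210
  h term: (1×0.0916)² = 0.00839
Total = 0.0294. Share from h = 0.00839/0.0294 = 0.286.

28.6%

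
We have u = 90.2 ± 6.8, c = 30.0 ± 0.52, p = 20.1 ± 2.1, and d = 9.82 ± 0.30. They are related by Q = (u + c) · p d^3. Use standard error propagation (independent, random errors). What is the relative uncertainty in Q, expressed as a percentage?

15.0%

Let w = u + c = 120. δw = √(δu² + δc²) = √(46.2 + 0.270) = 6.82, so δw/w = 0.0567.
Q is then a monomial in w, p, d:
δQ/Q = √((δw/w)² + (1·δp/p)² + (3·δd/d)²) = √(0.00322 + 0.0109 + 0.00840) = 0.150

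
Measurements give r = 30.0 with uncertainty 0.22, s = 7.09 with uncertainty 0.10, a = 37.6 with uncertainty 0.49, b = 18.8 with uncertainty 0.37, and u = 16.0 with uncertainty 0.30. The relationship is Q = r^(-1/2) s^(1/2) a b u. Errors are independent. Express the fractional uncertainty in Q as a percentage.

3.12%

Since Q is a product/quotient, work with relative uncertainties:
  (−½·δr/r)² = (-0.5×0.00733)² = 1.34e-05;  (½·δs/s)² = (0.5×0.0141)² = 4.97e-05;  (1·δa/a)² = (1×0.0130)² = 0.000170;  (1·δb/b)² = (1×0.0197)² = 0.000387;  (1·δu/u)² = (1×0.0187)² = 0.000352
δQ/Q = √(0.000972) = 0.0312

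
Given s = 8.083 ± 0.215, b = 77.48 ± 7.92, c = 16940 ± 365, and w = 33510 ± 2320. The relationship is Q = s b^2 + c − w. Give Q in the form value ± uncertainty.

Let p = s·b^2 = 48520. δp/p = √((1·δs/s)² + (2·δb/b)²) = √(0.000708 + 0.0418) = 0.206, so δp = 10000.
Q = p + c − w: δQ = √(δp² + δc² + δw²) = √(1e+08 + 1.33e+05 + 5.38e+06) = 10300
Q = 31950.

31950 ± 10300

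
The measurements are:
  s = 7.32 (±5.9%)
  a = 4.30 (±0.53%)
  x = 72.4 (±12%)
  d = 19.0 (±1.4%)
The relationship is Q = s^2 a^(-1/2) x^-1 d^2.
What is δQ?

Products/powers → add relative errors in quadrature, weighted by exponent:
  (2·δs/s)² = (2×0.0590)² = 0.0139;  (−½·δa/a)² = (-0.5×0.00530)² = 7.02e-06;  (-1·δx/x)² = (-1×0.120)² = 0.0144;  (2·δd/d)² = (2×0.0140)² = 0.000784
δQ/Q = √(0.0291) = 0.171
Q = 129, so δQ = 0.171 × 129 = 22.0.

22.0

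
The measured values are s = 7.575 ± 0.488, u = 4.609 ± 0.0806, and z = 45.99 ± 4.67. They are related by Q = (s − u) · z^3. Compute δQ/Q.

0.347

Let w = s − u = 2.966. δw = √(δs² + δu²) = √(0.238 + 0.00650) = 0.495, so δw/w = 0.167.
Q is then a monomial in w, z:
δQ/Q = √((δw/w)² + (3·δz/z)²) = √(0.0278 + 0.0928) = 0.347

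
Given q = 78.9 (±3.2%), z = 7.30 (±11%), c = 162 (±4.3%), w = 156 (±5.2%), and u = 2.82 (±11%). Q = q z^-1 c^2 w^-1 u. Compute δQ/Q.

Q is a product of powers, so relative uncertainties combine in quadrature:
  (1·δq/q)² = (1×0.0320)² = 0.00102;  (-1·δz/z)² = (-1×0.110)² = 0.0121;  (2·δc/c)² = (2×0.0430)² = 0.00740;  (-1·δw/w)² = (-1×0.0520)² = 0.00270;  (1·δu/u)² = (1×0.110)² = 0.0121
δQ/Q = √(0.0353) = 0.188

0.188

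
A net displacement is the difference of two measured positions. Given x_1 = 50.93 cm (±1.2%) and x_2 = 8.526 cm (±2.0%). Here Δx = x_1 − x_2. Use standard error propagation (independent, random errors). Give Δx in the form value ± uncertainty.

For a sum/difference, combine absolute errors in quadrature:
  (δx_1)² = 0.374;  (δx_2)² = 0.0291
δΔx = √(0.403) = 0.635 cm
Δx = 42.40 cm.

42.40 ± 0.635 cm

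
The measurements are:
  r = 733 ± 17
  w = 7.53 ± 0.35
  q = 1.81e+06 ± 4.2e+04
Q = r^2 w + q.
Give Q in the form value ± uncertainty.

(5.86 ± 0.269) × 10^6

Let p = r^2·w = 4.05e+06. δp/p = √((2·δr/r)² + (1·δw/w)²) = √(0.00215 + 0.00216) = 0.0657, so δp = 2.66e+05.
Q = p + q: δQ = √(δp² + δq²) = √(7.06e+10 + 1.76e+09) = 2.69e+05
Q = 5.86e+06.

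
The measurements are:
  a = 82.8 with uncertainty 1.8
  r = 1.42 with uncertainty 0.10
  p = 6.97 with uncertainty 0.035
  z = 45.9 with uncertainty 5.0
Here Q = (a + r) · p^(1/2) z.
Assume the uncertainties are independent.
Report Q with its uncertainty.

Let u = a + r = 84.2. δu = √(δa² + δr²) = √(3.24 + 0.0100) = 1.80, so δu/u = 0.0214.
Q is then a monomial in u, p, z:
δQ/Q = √((δu/u)² + (½·δp/p)² + (1·δz/z)²) = √(0.000458 + 6.3e-06 + 0.0119) = 0.111
Q = 10200, so δQ = 0.111 × 10200 = 1130.

10200 ± 1130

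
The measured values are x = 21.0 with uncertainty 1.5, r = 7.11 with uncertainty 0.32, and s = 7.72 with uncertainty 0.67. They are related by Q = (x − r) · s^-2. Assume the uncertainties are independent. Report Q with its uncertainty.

Let u = x − r = 13.9. δu = √(δx² + δr²) = √(2.25 + 0.102) = 1.53, so δu/u = 0.110.
Q is then a monomial in u, s:
δQ/Q = √((δu/u)² + (-2·δs/s)²) = √(0.0122 + 0.0301) = 0.206
Q = 0.233, so δQ = 0.206 × 0.233 = 0.0479.

0.233 ± 0.0479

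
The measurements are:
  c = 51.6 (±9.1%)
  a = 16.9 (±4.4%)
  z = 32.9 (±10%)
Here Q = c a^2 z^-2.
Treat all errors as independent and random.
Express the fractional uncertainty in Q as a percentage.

For a monomial Q ∝ c, a^2, z^-2, fractional errors add in quadrature:
  (1·δc/c)² = (1×0.0910)² = 0.00828;  (2·δa/a)² = (2×0.0440)² = 0.00774;  (-2·δz/z)² = (-2×0.100)² = 0.0400
δQ/Q = √(0.0560) = 0.237

23.7%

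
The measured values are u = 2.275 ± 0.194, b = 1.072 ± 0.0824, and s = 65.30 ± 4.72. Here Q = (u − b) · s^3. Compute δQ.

Let w = u − b = 1.203. δw = √(δu² + δb²) = √(0.0376 + 0.00679) = 0.211, so δw/w = 0.175.
Q is then a monomial in w, s:
δQ/Q = √((δw/w)² + (3·δs/s)²) = √(0.0307 + 0.0470) = 0.279
Q = 335000, so δQ = 0.279 × 335000 = 93400.

93400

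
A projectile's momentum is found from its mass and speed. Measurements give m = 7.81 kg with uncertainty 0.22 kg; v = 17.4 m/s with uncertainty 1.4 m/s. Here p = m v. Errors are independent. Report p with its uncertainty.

Since p is a product/quotient, work with relative uncertainties:
  (1·δm/m)² = (1×0.0282)² = 0.000793;  (1·δv/v)² = (1×0.0805)² = 0.00647
δp/p = √(0.00727) = 0.0852
p = 136 kg·m/s, so δp = 0.0852 × 136 = 11.6 kg·m/s.

136 ± 11.6 kg·m/s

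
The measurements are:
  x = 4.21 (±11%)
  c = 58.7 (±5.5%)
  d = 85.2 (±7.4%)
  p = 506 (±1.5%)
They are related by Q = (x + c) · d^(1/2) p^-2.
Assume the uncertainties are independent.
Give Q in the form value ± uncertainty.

Let u = x + c = 62.9. δu = √(δx² + δc²) = √(0.214 + 10.4) = 3.26, so δu/u = 0.0518.
Q is then a monomial in u, d, p:
δQ/Q = √((δu/u)² + (½·δd/d)² + (-2·δp/p)²) = √(0.00269 + 0.00137 + 0.000900) = 0.0704
Q = 0.00227, so δQ = 0.0704 × 0.00227 = 0.000160.

0.00227 ± 0.000160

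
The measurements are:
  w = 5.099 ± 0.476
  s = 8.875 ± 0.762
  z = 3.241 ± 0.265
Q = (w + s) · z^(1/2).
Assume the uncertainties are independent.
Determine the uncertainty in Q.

Let u = w + s = 13.97. δu = √(δw² + δs²) = √(0.227 + 0.581) = 0.898, so δu/u = 0.0643.
Q is then a monomial in u, z:
δQ/Q = √((δu/u)² + (½·δz/z)²) = √(0.00413 + 0.00167) = 0.0762
Q = 25.16, so δQ = 0.0762 × 25.16 = 1.92.

1.92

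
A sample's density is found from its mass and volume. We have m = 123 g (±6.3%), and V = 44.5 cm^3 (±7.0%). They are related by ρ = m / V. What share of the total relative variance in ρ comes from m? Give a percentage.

44.8%

(δρ/ρ)² = (1·δm/m)² + (-1·δV/V)²
  m term: (1×0.0630)² = 0.00397
  V term: (-1×0.0700)² = 0.00490
Total = 0.00887. Share from m = 0.00397/0.00887 = 0.448.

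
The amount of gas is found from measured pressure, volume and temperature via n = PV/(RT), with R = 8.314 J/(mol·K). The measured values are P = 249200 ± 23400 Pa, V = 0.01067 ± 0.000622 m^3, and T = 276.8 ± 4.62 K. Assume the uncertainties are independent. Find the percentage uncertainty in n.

11.2%

Relative error in a monomial: (δn/n)² = Σ (nᵢ · δxᵢ/xᵢ)².
  (1·δP/P)² = (1×0.0939)² = 0.00882;  (1·δV/V)² = (1×0.0583)² = 0.00340;  (-1·δT/T)² = (-1×0.0167)² = 0.000279
δn/n = √(0.0125) = 0.112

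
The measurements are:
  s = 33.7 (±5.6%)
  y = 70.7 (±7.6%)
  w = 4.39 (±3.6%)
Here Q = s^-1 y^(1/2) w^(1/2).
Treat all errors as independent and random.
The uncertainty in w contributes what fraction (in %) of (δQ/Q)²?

6.61%

(δQ/Q)² = (-1·δs/s)² + (½·δy/y)² + (½·δw/w)²
  s term: (-1×0.0560)² = 0.00314
  y term: (0.5×0.0760)² = 0.00144
  w term: (0.5×0.0360)² = 0.000324
Total = 0.00490. Share from w = 0.000324/0.00490 = 0.0661.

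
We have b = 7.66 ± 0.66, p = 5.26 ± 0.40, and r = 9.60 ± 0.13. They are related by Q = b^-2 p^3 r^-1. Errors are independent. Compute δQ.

0.0739

Products/powers → add relative errors in quadrature, weighted by exponent:
  (-2·δb/b)² = (-2×0.0862)² = 0.0297;  (3·δp/p)² = (3×0.0760)² = 0.0520;  (-1·δr/r)² = (-1×0.0135)² = 0.000183
δQ/Q = √(0.0819) = 0.286
Q = 0.258, so δQ = 0.286 × 0.258 = 0.0739.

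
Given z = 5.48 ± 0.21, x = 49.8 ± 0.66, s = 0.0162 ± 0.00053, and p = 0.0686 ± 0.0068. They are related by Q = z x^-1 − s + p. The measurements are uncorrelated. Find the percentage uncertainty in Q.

Let w = z·x^-1 = 0.110. δw/w = √((1·δz/z)² + (-1·δx/x)²) = √(0.00147 + 0.000176) = 0.0405, so δw = 0.00446.
Q = w − s + p: δQ = √(δw² + δs² + δp²) = √(1.99e-05 + 2.81e-07 + 4.62e-05) = 0.00815
Q = 0.162, so δQ/Q = 0.00815/0.162 = 0.0502.

5.02%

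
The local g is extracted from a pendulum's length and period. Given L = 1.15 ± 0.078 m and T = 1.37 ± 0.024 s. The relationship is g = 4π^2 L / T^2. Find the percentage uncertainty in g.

Since g is a product/quotient, work with relative uncertainties:
  (1·δL/L)² = (1×0.0678)² = 0.00460;  (-2·δT/T)² = (-2×0.0175)² = 0.00123
δg/g = √(0.00583) = 0.0763

7.63%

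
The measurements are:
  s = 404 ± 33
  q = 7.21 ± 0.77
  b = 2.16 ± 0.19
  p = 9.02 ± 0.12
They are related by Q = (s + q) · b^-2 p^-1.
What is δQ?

1.89

Let u = s + q = 411. δu = √(δs² + δq²) = √(1090 + 0.593) = 33.0, so δu/u = 0.0803.
Q is then a monomial in u, b, p:
δQ/Q = √((δu/u)² + (-2·δb/b)² + (-1·δp/p)²) = √(0.00644 + 0.0309 + 0.000177) = 0.194
Q = 9.77, so δQ = 0.194 × 9.77 = 1.89.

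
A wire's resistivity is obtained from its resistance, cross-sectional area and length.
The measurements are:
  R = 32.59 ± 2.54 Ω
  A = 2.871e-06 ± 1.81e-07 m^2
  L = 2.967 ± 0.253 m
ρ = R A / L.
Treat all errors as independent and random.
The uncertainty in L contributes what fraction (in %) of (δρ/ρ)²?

42.0%

(δρ/ρ)² = (1·δR/R)² + (1·δA/A)² + (-1·δL/L)²
  R term: (1×0.0779)² = 0.00607
  A term: (1×0.0630)² = 0.00397
  L term: (-1×0.0853)² = 0.00727
Total = 0.0173. Share from L = 0.00727/0.0173 = 0.420.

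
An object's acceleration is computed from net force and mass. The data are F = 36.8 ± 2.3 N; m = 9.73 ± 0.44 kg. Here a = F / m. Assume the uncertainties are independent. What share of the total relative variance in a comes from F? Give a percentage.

65.6%

(δa/a)² = (1·δF/F)² + (-1·δm/m)²
  F term: (1×0.0625)² = 0.00391
  m term: (-1×0.0452)² = 0.00204
Total = 0.00595. Share from F = 0.00391/0.00595 = 0.656.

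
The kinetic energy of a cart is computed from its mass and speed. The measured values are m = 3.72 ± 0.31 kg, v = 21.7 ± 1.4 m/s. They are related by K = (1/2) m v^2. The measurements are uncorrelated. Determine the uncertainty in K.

Since K is a product/quotient, work with relative uncertainties:
  (1·δm/m)² = (1×0.0833)² = 0.00694;  (2·δv/v)² = (2×0.0645)² = 0.0166
δK/K = √(0.0236) = 0.154
K = 876 J, so δK = 0.154 × 876 = 135 J.

135 J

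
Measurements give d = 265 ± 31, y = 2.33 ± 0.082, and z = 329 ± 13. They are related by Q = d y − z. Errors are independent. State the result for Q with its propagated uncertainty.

Let p = d·y = 617. δp/p = √((1·δd/d)² + (1·δy/y)²) = √(0.0137 + 0.00124) = 0.122, so δp = 75.4.
Q = p − z: δQ = √(δp² + δz²) = √(5690 + 169) = 76.5
Q = 288.

288 ± 76.5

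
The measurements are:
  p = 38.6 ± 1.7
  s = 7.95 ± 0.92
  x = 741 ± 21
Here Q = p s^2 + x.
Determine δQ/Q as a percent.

Let w = p·s^2 = 2440. δw/w = √((1·δp/p)² + (2·δs/s)²) = √(0.00194 + 0.0536) = 0.236, so δw = 575.
Q = w + x: δQ = √(δw² + δx²) = √(3.3e+05 + 441) = 575
Q = 3180, so δQ/Q = 575/3180 = 0.181.

18.1%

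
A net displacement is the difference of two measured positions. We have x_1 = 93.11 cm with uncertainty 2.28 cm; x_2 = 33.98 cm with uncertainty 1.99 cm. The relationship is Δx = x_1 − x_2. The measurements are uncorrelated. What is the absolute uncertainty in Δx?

Sums and differences: (δΔx)² = Σ (cᵢ δxᵢ)².
  (δx_1)² = 5.20;  (δx_2)² = 3.96
δΔx = √(9.16) = 3.03 cm

3.03 cm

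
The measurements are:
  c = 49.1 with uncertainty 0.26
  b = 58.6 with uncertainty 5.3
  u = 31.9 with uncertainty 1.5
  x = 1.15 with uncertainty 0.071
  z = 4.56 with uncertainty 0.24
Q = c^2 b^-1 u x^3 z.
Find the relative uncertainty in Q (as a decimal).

Since Q is a product/quotient, work with relative uncertainties:
  (2·δc/c)² = (2×0.00530)² = 0.000112;  (-1·δb/b)² = (-1×0.0904)² = 0.00818;  (1·δu/u)² = (1×0.0470)² = 0.00221;  (3·δx/x)² = (3×0.0617)² = 0.0343;  (1·δz/z)² = (1×0.0526)² = 0.00277
δQ/Q = √(0.0476) = 0.218

0.218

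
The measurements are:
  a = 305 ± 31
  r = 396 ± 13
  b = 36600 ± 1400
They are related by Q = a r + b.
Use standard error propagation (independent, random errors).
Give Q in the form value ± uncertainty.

Let p = a·r = 1.21e+05. δp/p = √((1·δa/a)² + (1·δr/r)²) = √(0.0103 + 0.00108) = 0.107, so δp = 12900.
Q = p + b: δQ = √(δp² + δb²) = √(1.66e+08 + 1.96e+06) = 13000
Q = 1.57e+05.

(1.57 ± 0.130) × 10^5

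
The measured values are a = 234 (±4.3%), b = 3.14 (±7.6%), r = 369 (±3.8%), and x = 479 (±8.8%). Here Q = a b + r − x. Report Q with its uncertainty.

Let p = a·b = 735. δp/p = √((1·δa/a)² + (1·δb/b)²) = √(0.00185 + 0.00578) = 0.0873, so δp = 64.2.
Q = p + r − x: δQ = √(δp² + δr² + δx²) = √(4120 + 197 + 1780) = 78.0
Q = 625.

625 ± 78.0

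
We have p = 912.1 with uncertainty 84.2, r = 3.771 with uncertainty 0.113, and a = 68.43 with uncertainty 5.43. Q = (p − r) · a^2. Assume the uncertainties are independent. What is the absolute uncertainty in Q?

7.82e+05

Let u = p − r = 908.3. δu = √(δp² + δr²) = √(7090 + 0.0128) = 84.2, so δu/u = 0.0927.
Q is then a monomial in u, a:
δQ/Q = √((δu/u)² + (2·δa/a)²) = √(0.00859 + 0.0252) = 0.184
Q = 4.253e+06, so δQ = 0.184 × 4.253e+06 = 7.82e+05.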